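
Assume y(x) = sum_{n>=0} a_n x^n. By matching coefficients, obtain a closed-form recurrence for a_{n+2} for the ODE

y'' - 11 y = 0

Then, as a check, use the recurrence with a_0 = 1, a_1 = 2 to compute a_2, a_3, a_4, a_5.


Substitute y = sum_n a_n x^n into y'' + (const) y = 0.
y''(x) = sum_{n>=0} (n+2)(n+1) a_{n+2} x^n.
The ODE becomes sum_n [(n+2)(n+1) a_{n+2} - 11 a_n] x^n = 0.
Setting each coefficient to zero gives the recurrence:
  (n+2)(n+1) a_{n+2} - 11 a_n = 0,
  a_{n+2} = 11 / ((n+1)(n+2)) a_n.

Check with a_0 = 1, a_1 = 2 (apply the recurrence for n = 0, 1, 2, 3): a_0 = 1, a_1 = 2, a_2 = 11/2, a_3 = 11/3, a_4 = 121/24, a_5 = 121/60.

a_{n+2} = 11/((n+1)(n+2)) * a_n; check: a_0 = 1, a_1 = 2, a_2 = 11/2, a_3 = 11/3, a_4 = 121/24, a_5 = 121/60


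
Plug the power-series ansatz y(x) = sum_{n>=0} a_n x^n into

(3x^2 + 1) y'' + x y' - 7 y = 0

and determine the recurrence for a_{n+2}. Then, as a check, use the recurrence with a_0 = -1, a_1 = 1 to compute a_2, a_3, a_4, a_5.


Substitute y = sum_n a_n x^n.
(1 + 3 x^2) y'' contributes (n+2)(n+1) a_{n+2} + 3 n(n-1) a_n at x^n.
x y'(x) contributes n a_n at x^n.
-7 y(x) contributes -7 a_n at x^n.
Matching x^n: (n+2)(n+1) a_{n+2} + (3 n(n-1) + n - 7) a_n = 0.
Thus a_{n+2} = (-3 n(n-1) - n + 7) / ((n+1)(n+2)) * a_n.

Check with a_0 = -1, a_1 = 1 (apply the recurrence for n = 0, 1, 2, 3): a_0 = -1, a_1 = 1, a_2 = -7/2, a_3 = 1, a_4 = 7/24, a_5 = -7/10.

a_(n+2) = (-3 n(n-1) - n + 7) / ((n+1)(n+2)) * a_n; check: a_0 = -1, a_1 = 1, a_2 = -7/2, a_3 = 1, a_4 = 7/24, a_5 = -7/10


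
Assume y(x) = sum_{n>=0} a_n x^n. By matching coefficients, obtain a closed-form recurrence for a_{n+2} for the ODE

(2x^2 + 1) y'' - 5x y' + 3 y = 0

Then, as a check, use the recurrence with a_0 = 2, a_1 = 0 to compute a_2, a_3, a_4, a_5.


Substitute y = sum_n a_n x^n.
(1 + 2 x^2) y'' contributes (n+2)(n+1) a_{n+2} + 2 n(n-1) a_n at x^n.
-5 x y'(x) contributes -5 n a_n at x^n.
3 y(x) contributes 3 a_n at x^n.
Matching x^n: (n+2)(n+1) a_{n+2} + (2 n(n-1) - 5 n + 3) a_n = 0.
Thus a_{n+2} = (-2 n(n-1) + 5 n - 3) / ((n+1)(n+2)) * a_n.

Check with a_0 = 2, a_1 = 0 (apply the recurrence for n = 0, 1, 2, 3): a_0 = 2, a_1 = 0, a_2 = -3, a_3 = 0, a_4 = -3/4, a_5 = 0.

a_(n+2) = (-2 n(n-1) + 5 n - 3) / ((n+1)(n+2)) * a_n; check: a_0 = 2, a_1 = 0, a_2 = -3, a_3 = 0, a_4 = -3/4, a_5 = 0


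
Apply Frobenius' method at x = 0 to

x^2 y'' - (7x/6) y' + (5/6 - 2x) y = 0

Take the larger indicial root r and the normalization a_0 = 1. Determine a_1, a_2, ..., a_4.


Write in Frobenius form y'' + (p(x)/x) y' + (q(x)/x^2) y = 0:
  p(x) = -7/6,  q(x) = 5/6 - 2x.
Indicial equation: r(r-1) + (-7/6) r + (5/6) = 0 -> roots r_1 = 5/3, r_2 = 1/2.
Take r = r_1 = 5/3. Let y(x) = x^r sum_{n>=0} a_n x^n with a_0 = 1.
Substitute y = x^r sum a_n x^n and match x^{r+n}. The recurrence is
  D(n) a_n - 2 a_{n-1} = 0,  where D(n) = (r+n)(r+n-1) + (-7/6)(r+n) + (5/6).
  a_n = 2 / D(n) * a_{n-1}.
Since the indicial polynomial factors as (r - r_1)(r - r_2), D(n) = (r_1 + n - r_1)(r_1 + n - r_2) = n(n + 7/6).
Evaluating step by step (a_0 = 1):
  n = 1: D(1) = 1(1 + 7/6) = 13/6; numerator = 2(1) = 2; a_1 = (2)/(13/6) = 12/13
  n = 2: D(2) = 2(2 + 7/6) = 19/3; numerator = 2(12/13) = 24/13; a_2 = (24/13)/(19/3) = 72/247
  n = 3: D(3) = 3(3 + 7/6) = 25/2; numerator = 2(72/247) = 144/247; a_3 = (144/247)/(25/2) = 288/6175
  n = 4: D(4) = 4(4 + 7/6) = 62/3; numerator = 2(288/6175) = 576/6175; a_4 = (576/6175)/(62/3) = 864/191425

r = 5/3; a_0 = 1; a_1 = 12/13; a_2 = 72/247; a_3 = 288/6175; a_4 = 864/191425


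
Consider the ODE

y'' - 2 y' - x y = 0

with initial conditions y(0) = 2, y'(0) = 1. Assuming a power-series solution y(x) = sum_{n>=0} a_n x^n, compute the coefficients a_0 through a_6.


Ansatz: y(x) = sum_{n>=0} a_n x^n, so y'(x) = sum_{n>=1} n a_n x^(n-1) and y''(x) = sum_{n>=2} n(n-1) a_n x^(n-2).
Substitute into P(x) y'' + Q(x) y' + R(x) y = 0 with P(x) = 1, Q(x) = -2, R(x) = -x, and match powers of x.
Initial conditions: a_0 = 2, a_1 = 1.
Setting the coefficient of each power of x to zero and solving order by order (substituting the coefficients already found):
  x^0: 2 a_2 - 2 a_1 = 0  ->  2 a_2 = 2 a_1 = 2  ->  a_2 = 1
  x^1: 6 a_3 - 4 a_2 - a_0 = 0  ->  6 a_3 = 4 a_2 + a_0 = 6  ->  a_3 = 1
  x^2: 12 a_4 - 6 a_3 - a_1 = 0  ->  12 a_4 = 6 a_3 + a_1 = 7  ->  a_4 = 7/12
  x^3: 20 a_5 - 8 a_4 - a_2 = 0  ->  20 a_5 = 8 a_4 + a_2 = 17/3  ->  a_5 = 17/60
  x^4: 30 a_6 - 10 a_5 - a_3 = 0  ->  30 a_6 = 10 a_5 + a_3 = 23/6  ->  a_6 = 23/180
Truncated series: y(x) = 2 + x + x^2 + x^3 + (7/12) x^4 + (17/60) x^5 + (23/180) x^6 + O(x^7).

a_0 = 2; a_1 = 1; a_2 = 1; a_3 = 1; a_4 = 7/12; a_5 = 17/60; a_6 = 23/180


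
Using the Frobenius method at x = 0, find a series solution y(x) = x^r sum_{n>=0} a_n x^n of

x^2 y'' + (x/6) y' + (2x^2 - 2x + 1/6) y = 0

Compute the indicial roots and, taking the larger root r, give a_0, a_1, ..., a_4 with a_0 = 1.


Write in Frobenius form y'' + (p(x)/x) y' + (q(x)/x^2) y = 0:
  p(x) = 1/6,  q(x) = 2x^2 - 2x + 1/6.
Indicial equation: r(r-1) + (1/6) r + (1/6) = 0 -> roots r_1 = 1/2, r_2 = 1/3.
Take r = r_1 = 1/2. Let y(x) = x^r sum_{n>=0} a_n x^n with a_0 = 1.
Substitute y = x^r sum a_n x^n and match x^{r+n}. The recurrence is
  D(n) a_n - 2 a_{n-1} + 2 a_{n-2} = 0,  where D(n) = (r+n)(r+n-1) + (1/6)(r+n) + (1/6).
  a_n = [2 a_{n-1} - 2 a_{n-2}] / D(n).
Since the indicial polynomial factors as (r - r_1)(r - r_2), D(n) = (r_1 + n - r_1)(r_1 + n - r_2) = n(n + 1/6).
Evaluating step by step (a_0 = 1):
  n = 1: D(1) = 1(1 + 1/6) = 7/6; numerator = 2(1) = 2; a_1 = (2)/(7/6) = 12/7
  n = 2: D(2) = 2(2 + 1/6) = 13/3; numerator = 2(12/7) - 2(1) = 10/7; a_2 = (10/7)/(13/3) = 30/91
  n = 3: D(3) = 3(3 + 1/6) = 19/2; numerator = 2(30/91) - 2(12/7) = -36/13; a_3 = (-36/13)/(19/2) = -72/247
  n = 4: D(4) = 4(4 + 1/6) = 50/3; numerator = 2(-72/247) - 2(30/91) = -2148/1729; a_4 = (-2148/1729)/(50/3) = -3222/43225

r = 1/2; a_0 = 1; a_1 = 12/7; a_2 = 30/91; a_3 = -72/247; a_4 = -3222/43225


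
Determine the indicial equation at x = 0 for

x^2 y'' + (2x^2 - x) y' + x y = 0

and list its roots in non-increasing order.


Divide by x^2 to reach normal form y'' + P_1(x) y' + P_2(x) y = 0 with P_1(x) = 2 - 1/x and P_2(x) = 1/x.
x = 0 is a singular point because the y'-coefficient 2 - 1/x has a pole at x = 0 and the y-coefficient 1/x has a pole at x = 0.
It is a regular singular point because x P_1(x) = p(x) = 2x - 1 and x^2 P_2(x) = q(x) = x are polynomials, hence analytic at x = 0.
p(0) = -1,  q(0) = 0.
Indicial equation: r(r-1) + p(0) r + q(0) = 0, i.e. r^2 + (p(0) - 1) r + q(0) = 0, i.e. r^2 - 2 r = 0.
Discriminant: (-2)^2 - 4(0) = 4, so r = (2 ± 2)/2.
Solving: r_1 = 2, r_2 = 0.

indicial: r^2 - 2 r = 0; roots r_1 = 2, r_2 = 0


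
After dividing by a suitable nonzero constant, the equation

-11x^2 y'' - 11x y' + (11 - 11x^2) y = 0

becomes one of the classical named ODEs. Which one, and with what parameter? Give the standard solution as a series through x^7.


All three coefficients share the factor -11; dividing through by -11 gives  x^2 y'' + x y' + (x^2 - 1) y = 0.
This matches the Bessel equation x^2 y'' + x y' + (x^2 - nu^2) y = 0 with nu^2 = 1, so nu = 1; the solution bounded at x = 0 is J_1(x).
Frobenius at x = 0: indicial roots ±nu; for r = nu the recurrence k(k + 2nu) c_k = -c_{k-2} gives the standard series J_nu(x) = sum_{k>=0} (-1)^k / (k! (k+nu)!) (x/2)^(2k+nu). Evaluate the first 4 terms:
  k = 0: (-1)^0 / (0! * 1! * 2^1) x^1 = 1/(1*1*2) x^1 = (1/2) x^1
  k = 1: (-1)^1 / (1! * 2! * 2^3) x^3 = -1/(1*2*8) x^3 = (-1/16) x^3
  k = 2: (-1)^2 / (2! * 3! * 2^5) x^5 = 1/(2*6*32) x^5 = (1/384) x^5
  k = 3: (-1)^3 / (3! * 4! * 2^7) x^7 = -1/(6*24*128) x^7 = (-1/18432) x^7
Hence J_1(x) = -x^7/18432 + x^5/384 - x^3/16 + x/2 + ....

J_1(x); series = -x^7/18432 + x^5/384 - x^3/16 + x/2


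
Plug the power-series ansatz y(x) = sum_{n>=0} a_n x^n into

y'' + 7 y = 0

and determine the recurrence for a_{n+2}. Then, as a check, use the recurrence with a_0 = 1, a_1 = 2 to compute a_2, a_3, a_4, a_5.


Substitute y = sum_n a_n x^n into y'' + (const) y = 0.
y''(x) = sum_{n>=0} (n+2)(n+1) a_{n+2} x^n.
The ODE becomes sum_n [(n+2)(n+1) a_{n+2} + 7 a_n] x^n = 0.
Setting each coefficient to zero gives the recurrence:
  (n+2)(n+1) a_{n+2} + 7 a_n = 0,
  a_{n+2} = -7 / ((n+1)(n+2)) a_n.

Check with a_0 = 1, a_1 = 2 (apply the recurrence for n = 0, 1, 2, 3): a_0 = 1, a_1 = 2, a_2 = -7/2, a_3 = -7/3, a_4 = 49/24, a_5 = 49/60.

a_{n+2} = -7/((n+1)(n+2)) * a_n; check: a_0 = 1, a_1 = 2, a_2 = -7/2, a_3 = -7/3, a_4 = 49/24, a_5 = 49/60


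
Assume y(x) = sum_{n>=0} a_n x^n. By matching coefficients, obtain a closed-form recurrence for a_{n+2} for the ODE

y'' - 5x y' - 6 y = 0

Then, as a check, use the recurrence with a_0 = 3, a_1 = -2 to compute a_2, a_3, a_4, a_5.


Substitute y = sum_n a_n x^n.
y''(x) has coefficient (n+2)(n+1) a_{n+2} at x^n;
-5 x y'(x) has coefficient -5 n a_n at x^n (shift);
-6 y(x) has coefficient -6 a_n at x^n.
Matching x^n: (n+2)(n+1) a_{n+2} + (-5n - 6) a_n = 0.
Thus a_{n+2} = (5n + 6) / ((n+1)(n+2)) * a_n.

Check with a_0 = 3, a_1 = -2 (apply the recurrence for n = 0, 1, 2, 3): a_0 = 3, a_1 = -2, a_2 = 9, a_3 = -11/3, a_4 = 12, a_5 = -77/20.

a_(n+2) = (5n + 6) / ((n+1)(n+2)) * a_n; check: a_0 = 3, a_1 = -2, a_2 = 9, a_3 = -11/3, a_4 = 12, a_5 = -77/20


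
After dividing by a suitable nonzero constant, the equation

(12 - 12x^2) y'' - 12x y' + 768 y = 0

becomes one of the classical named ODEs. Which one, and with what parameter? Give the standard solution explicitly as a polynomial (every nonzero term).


All three coefficients share the factor 12; dividing through by 12 gives  (1 - x^2) y'' - x y' + 64 y = 0.
This matches the Chebyshev equation (1 - x^2) y'' - x y' + n^2 y = 0 (note the -x y' term, not -2x y') with n^2 = 64, so n = 8; the polynomial solution is T_8(x).
With y = sum_k a_k x^k, matching x^k gives (k+2)(k+1) a_{k+2} = (k^2 - n^2) a_k = (k - 8)(k + 8) a_k. The right side vanishes at k = 8, so the series with the parity of 8 terminates at degree 8.
Standard normalization: leading coefficient of T_n is 2^(n-1), so a_8 = 2^7 = 128. Work downward with a_k = (k+1)(k+2) a_{k+2} / ((k - 8)(k + 8)):
  a_6 = (7)(8)(128) / ((6 - 8)(6 + 8)) = 7168/(-28) = -256
  a_4 = (5)(6)(-256) / ((4 - 8)(4 + 8)) = -7680/(-48) = 160
  a_2 = (3)(4)(160) / ((2 - 8)(2 + 8)) = 1920/(-60) = -32
  a_0 = (1)(2)(-32) / ((0 - 8)(0 + 8)) = -64/(-64) = 1
Hence T_8(x) = 128 x^8 - 256 x^6 + 160 x^4 - 32 x^2 + 1.

T_8(x); series = 128 x^8 - 256 x^6 + 160 x^4 - 32 x^2 + 1


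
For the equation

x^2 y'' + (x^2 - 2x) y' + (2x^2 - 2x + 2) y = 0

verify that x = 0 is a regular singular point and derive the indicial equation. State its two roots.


Divide by x^2 to reach normal form y'' + P_1(x) y' + P_2(x) y = 0 with P_1(x) = 1 - 2/x and P_2(x) = 2 - 2/x + 2/x^2.
x = 0 is a singular point because the y'-coefficient 1 - 2/x has a pole at x = 0 and the y-coefficient 2 - 2/x + 2/x^2 has a pole at x = 0.
It is a regular singular point because x P_1(x) = p(x) = x - 2 and x^2 P_2(x) = q(x) = 2x^2 - 2x + 2 are polynomials, hence analytic at x = 0.
p(0) = -2,  q(0) = 2.
Indicial equation: r(r-1) + p(0) r + q(0) = 0, i.e. r^2 + (p(0) - 1) r + q(0) = 0, i.e. r^2 - 3 r + 2 = 0.
Discriminant: (-3)^2 - 4(2) = 1, so r = (3 ± 1)/2.
Solving: r_1 = 2, r_2 = 1.

indicial: r^2 - 3 r + 2 = 0; roots r_1 = 2, r_2 = 1


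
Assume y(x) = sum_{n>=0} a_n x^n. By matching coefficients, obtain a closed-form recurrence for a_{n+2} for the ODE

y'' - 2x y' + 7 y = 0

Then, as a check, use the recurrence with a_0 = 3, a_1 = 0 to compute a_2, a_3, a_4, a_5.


Substitute y = sum_n a_n x^n.
y''(x) has coefficient (n+2)(n+1) a_{n+2} at x^n;
-2 x y'(x) has coefficient -2 n a_n at x^n (shift);
7 y(x) has coefficient 7 a_n at x^n.
Matching x^n: (n+2)(n+1) a_{n+2} + (-2n + 7) a_n = 0.
Thus a_{n+2} = (2n - 7) / ((n+1)(n+2)) * a_n.

Check with a_0 = 3, a_1 = 0 (apply the recurrence for n = 0, 1, 2, 3): a_0 = 3, a_1 = 0, a_2 = -21/2, a_3 = 0, a_4 = 21/8, a_5 = 0.

a_(n+2) = (2n - 7) / ((n+1)(n+2)) * a_n; check: a_0 = 3, a_1 = 0, a_2 = -21/2, a_3 = 0, a_4 = 21/8, a_5 = 0


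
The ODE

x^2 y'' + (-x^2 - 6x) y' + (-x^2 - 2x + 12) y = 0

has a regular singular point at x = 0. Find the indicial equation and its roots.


Divide by x^2 to reach normal form y'' + P_1(x) y' + P_2(x) y = 0 with P_1(x) = -1 - 6/x and P_2(x) = -1 - 2/x + 12/x^2.
x = 0 is a singular point because the y'-coefficient -1 - 6/x has a pole at x = 0 and the y-coefficient -1 - 2/x + 12/x^2 has a pole at x = 0.
It is a regular singular point because x P_1(x) = p(x) = -x - 6 and x^2 P_2(x) = q(x) = -x^2 - 2x + 12 are polynomials, hence analytic at x = 0.
p(0) = -6,  q(0) = 12.
Indicial equation: r(r-1) + p(0) r + q(0) = 0, i.e. r^2 + (p(0) - 1) r + q(0) = 0, i.e. r^2 - 7 r + 12 = 0.
Discriminant: (-7)^2 - 4(12) = 1, so r = (7 ± 1)/2.
Solving: r_1 = 4, r_2 = 3.

indicial: r^2 - 7 r + 12 = 0; roots r_1 = 4, r_2 = 3


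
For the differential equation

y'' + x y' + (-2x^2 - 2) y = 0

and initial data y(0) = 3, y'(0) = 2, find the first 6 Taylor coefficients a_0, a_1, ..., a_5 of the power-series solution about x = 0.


Ansatz: y(x) = sum_{n>=0} a_n x^n, so y'(x) = sum_{n>=1} n a_n x^(n-1) and y''(x) = sum_{n>=2} n(n-1) a_n x^(n-2).
Substitute into P(x) y'' + Q(x) y' + R(x) y = 0 with P(x) = 1, Q(x) = x, R(x) = -2x^2 - 2, and match powers of x.
Initial conditions: a_0 = 3, a_1 = 2.
Setting the coefficient of each power of x to zero and solving order by order (substituting the coefficients already found):
  x^0: 2 a_2 - 2 a_0 = 0  ->  2 a_2 = 2 a_0 = 6  ->  a_2 = 3
  x^1: 6 a_3 - a_1 = 0  ->  6 a_3 = a_1 = 2  ->  a_3 = 1/3
  x^2: 12 a_4 - 2 a_0 = 0  ->  12 a_4 = 2 a_0 = 6  ->  a_4 = 1/2
  x^3: 20 a_5 + a_3 - 2 a_1 = 0  ->  20 a_5 = -a_3 + 2 a_1 = 11/3  ->  a_5 = 11/60
Truncated series: y(x) = 3 + 2 x + 3 x^2 + (1/3) x^3 + (1/2) x^4 + (11/60) x^5 + O(x^6).

a_0 = 3; a_1 = 2; a_2 = 3; a_3 = 1/3; a_4 = 1/2; a_5 = 11/60


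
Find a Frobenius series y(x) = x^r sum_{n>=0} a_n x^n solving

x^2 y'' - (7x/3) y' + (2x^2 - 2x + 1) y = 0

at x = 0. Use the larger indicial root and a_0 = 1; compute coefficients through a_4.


Write in Frobenius form y'' + (p(x)/x) y' + (q(x)/x^2) y = 0:
  p(x) = -7/3,  q(x) = 2x^2 - 2x + 1.
Indicial equation: r(r-1) + (-7/3) r + (1) = 0 -> roots r_1 = 3, r_2 = 1/3.
Take r = r_1 = 3. Let y(x) = x^r sum_{n>=0} a_n x^n with a_0 = 1.
Substitute y = x^r sum a_n x^n and match x^{r+n}. The recurrence is
  D(n) a_n - 2 a_{n-1} + 2 a_{n-2} = 0,  where D(n) = (r+n)(r+n-1) + (-7/3)(r+n) + (1).
  a_n = [2 a_{n-1} - 2 a_{n-2}] / D(n).
Since the indicial polynomial factors as (r - r_1)(r - r_2), D(n) = (r_1 + n - r_1)(r_1 + n - r_2) = n(n + 8/3).
Evaluating step by step (a_0 = 1):
  n = 1: D(1) = 1(1 + 8/3) = 11/3; numerator = 2(1) = 2; a_1 = (2)/(11/3) = 6/11
  n = 2: D(2) = 2(2 + 8/3) = 28/3; numerator = 2(6/11) - 2(1) = -10/11; a_2 = (-10/11)/(28/3) = -15/154
  n = 3: D(3) = 3(3 + 8/3) = 17; numerator = 2(-15/154) - 2(6/11) = -9/7; a_3 = (-9/7)/(17) = -9/119
  n = 4: D(4) = 4(4 + 8/3) = 80/3; numerator = 2(-9/119) - 2(-15/154) = 57/1309; a_4 = (57/1309)/(80/3) = 171/104720

r = 3; a_0 = 1; a_1 = 6/11; a_2 = -15/154; a_3 = -9/119; a_4 = 171/104720


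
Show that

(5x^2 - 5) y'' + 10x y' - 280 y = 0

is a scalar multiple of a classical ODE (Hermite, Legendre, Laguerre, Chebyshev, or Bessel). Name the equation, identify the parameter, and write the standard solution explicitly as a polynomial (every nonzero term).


All three coefficients share the factor -5; dividing through by -5 gives  (1 - x^2) y'' - 2x y' + 56 y = 0.
This matches the Legendre equation (1 - x^2) y'' - 2x y' + n(n+1) y = 0 (note the -2x y' term) with n(n+1) = 56, so n = 7; the polynomial solution is P_7(x).
With y = sum_k a_k x^k, matching x^k gives (k+2)(k+1) a_{k+2} = [k(k+1) - n(n+1)] a_k = (k - 7)(k + 8) a_k. The right side vanishes at k = 7, so the series with the parity of 7 terminates at degree 7.
Standard normalization (P_n(1) = 1): leading coefficient (2n)!/(2^n (n!)^2) = 87178291200/(128*25401600) = 429/16, so a_7 = 429/16. Work downward with a_k = (k+1)(k+2) a_{k+2} / ((k - 7)(k + 8)):
  a_5 = (6)(7)(429/16) / ((5 - 7)(5 + 8)) = (9009/8)/(-26) = -693/16
  a_3 = (4)(5)(-693/16) / ((3 - 7)(3 + 8)) = (-3465/4)/(-44) = 315/16
  a_1 = (2)(3)(315/16) / ((1 - 7)(1 + 8)) = (945/8)/(-54) = -35/16
Hence P_7(x) = 429 x^7/16 - 693 x^5/16 + 315 x^3/16 - 35 x/16.

P_7(x); series = 429 x^7/16 - 693 x^5/16 + 315 x^3/16 - 35 x/16


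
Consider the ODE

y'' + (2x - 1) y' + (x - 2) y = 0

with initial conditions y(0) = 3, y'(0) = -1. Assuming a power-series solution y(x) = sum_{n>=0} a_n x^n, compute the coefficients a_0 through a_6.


Ansatz: y(x) = sum_{n>=0} a_n x^n, so y'(x) = sum_{n>=1} n a_n x^(n-1) and y''(x) = sum_{n>=2} n(n-1) a_n x^(n-2).
Substitute into P(x) y'' + Q(x) y' + R(x) y = 0 with P(x) = 1, Q(x) = 2x - 1, R(x) = x - 2, and match powers of x.
Initial conditions: a_0 = 3, a_1 = -1.
Setting the coefficient of each power of x to zero and solving order by order (substituting the coefficients already found):
  x^0: 2 a_2 - a_1 - 2 a_0 = 0  ->  2 a_2 = a_1 + 2 a_0 = 5  ->  a_2 = 5/2
  x^1: 6 a_3 - 2 a_2 + a_0 = 0  ->  6 a_3 = 2 a_2 - a_0 = 2  ->  a_3 = 1/3
  x^2: 12 a_4 - 3 a_3 + 2 a_2 + a_1 = 0  ->  12 a_4 = 3 a_3 - 2 a_2 - a_1 = -3  ->  a_4 = -1/4
  x^3: 20 a_5 - 4 a_4 + 4 a_3 + a_2 = 0  ->  20 a_5 = 4 a_4 - 4 a_3 - a_2 = -29/6  ->  a_5 = -29/120
  x^4: 30 a_6 - 5 a_5 + 6 a_4 + a_3 = 0  ->  30 a_6 = 5 a_5 - 6 a_4 - a_3 = -1/24  ->  a_6 = -1/720
Truncated series: y(x) = 3 - x + (5/2) x^2 + (1/3) x^3 - (1/4) x^4 - (29/120) x^5 - (1/720) x^6 + O(x^7).

a_0 = 3; a_1 = -1; a_2 = 5/2; a_3 = 1/3; a_4 = -1/4; a_5 = -29/120; a_6 = -1/720


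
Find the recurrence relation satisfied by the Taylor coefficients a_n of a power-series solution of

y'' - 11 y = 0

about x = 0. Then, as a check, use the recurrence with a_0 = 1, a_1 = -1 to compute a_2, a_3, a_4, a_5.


Substitute y = sum_n a_n x^n into y'' + (const) y = 0.
y''(x) = sum_{n>=0} (n+2)(n+1) a_{n+2} x^n.
The ODE becomes sum_n [(n+2)(n+1) a_{n+2} - 11 a_n] x^n = 0.
Setting each coefficient to zero gives the recurrence:
  (n+2)(n+1) a_{n+2} - 11 a_n = 0,
  a_{n+2} = 11 / ((n+1)(n+2)) a_n.

Check with a_0 = 1, a_1 = -1 (apply the recurrence for n = 0, 1, 2, 3): a_0 = 1, a_1 = -1, a_2 = 11/2, a_3 = -11/6, a_4 = 121/24, a_5 = -121/120.

a_{n+2} = 11/((n+1)(n+2)) * a_n; check: a_0 = 1, a_1 = -1, a_2 = 11/2, a_3 = -11/6, a_4 = 121/24, a_5 = -121/120


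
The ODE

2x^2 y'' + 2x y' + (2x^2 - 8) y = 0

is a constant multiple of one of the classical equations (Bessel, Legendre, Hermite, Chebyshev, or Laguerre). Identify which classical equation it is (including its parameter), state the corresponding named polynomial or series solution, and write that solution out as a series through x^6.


All three coefficients share the factor 2; dividing through by 2 gives  x^2 y'' + x y' + (x^2 - 4) y = 0.
This matches the Bessel equation x^2 y'' + x y' + (x^2 - nu^2) y = 0 with nu^2 = 4, so nu = 2; the solution bounded at x = 0 is J_2(x).
Frobenius at x = 0: indicial roots ±nu; for r = nu the recurrence k(k + 2nu) c_k = -c_{k-2} gives the standard series J_nu(x) = sum_{k>=0} (-1)^k / (k! (k+nu)!) (x/2)^(2k+nu). Evaluate the first 3 terms:
  k = 0: (-1)^0 / (0! * 2! * 2^2) x^2 = 1/(1*2*4) x^2 = (1/8) x^2
  k = 1: (-1)^1 / (1! * 3! * 2^4) x^4 = -1/(1*6*16) x^4 = (-1/96) x^4
  k = 2: (-1)^2 / (2! * 4! * 2^6) x^6 = 1/(2*24*64) x^6 = (1/3072) x^6
Hence J_2(x) = x^6/3072 - x^4/96 + x^2/8 + ....

J_2(x); series = x^6/3072 - x^4/96 + x^2/8


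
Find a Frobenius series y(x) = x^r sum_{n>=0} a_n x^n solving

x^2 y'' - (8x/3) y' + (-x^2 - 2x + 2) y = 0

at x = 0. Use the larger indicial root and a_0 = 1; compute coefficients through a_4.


Write in Frobenius form y'' + (p(x)/x) y' + (q(x)/x^2) y = 0:
  p(x) = -8/3,  q(x) = -x^2 - 2x + 2.
Indicial equation: r(r-1) + (-8/3) r + (2) = 0 -> roots r_1 = 3, r_2 = 2/3.
Take r = r_1 = 3. Let y(x) = x^r sum_{n>=0} a_n x^n with a_0 = 1.
Substitute y = x^r sum a_n x^n and match x^{r+n}. The recurrence is
  D(n) a_n - 2 a_{n-1} - 1 a_{n-2} = 0,  where D(n) = (r+n)(r+n-1) + (-8/3)(r+n) + (2).
  a_n = [2 a_{n-1} + 1 a_{n-2}] / D(n).
Since the indicial polynomial factors as (r - r_1)(r - r_2), D(n) = (r_1 + n - r_1)(r_1 + n - r_2) = n(n + 7/3).
Evaluating step by step (a_0 = 1):
  n = 1: D(1) = 1(1 + 7/3) = 10/3; numerator = 2(1) = 2; a_1 = (2)/(10/3) = 3/5
  n = 2: D(2) = 2(2 + 7/3) = 26/3; numerator = 2(3/5) + 1(1) = 11/5; a_2 = (11/5)/(26/3) = 33/130
  n = 3: D(3) = 3(3 + 7/3) = 16; numerator = 2(33/130) + 1(3/5) = 72/65; a_3 = (72/65)/(16) = 9/130
  n = 4: D(4) = 4(4 + 7/3) = 76/3; numerator = 2(9/130) + 1(33/130) = 51/130; a_4 = (51/130)/(76/3) = 153/9880

r = 3; a_0 = 1; a_1 = 3/5; a_2 = 33/130; a_3 = 9/130; a_4 = 153/9880


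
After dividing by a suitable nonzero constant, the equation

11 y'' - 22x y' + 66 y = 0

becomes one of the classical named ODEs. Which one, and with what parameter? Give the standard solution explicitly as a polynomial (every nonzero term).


All three coefficients share the factor 11; dividing through by 11 gives  y'' - 2x y' + 6 y = 0.
This matches the Hermite equation y'' - 2x y' + 2n y = 0 with 2n = 6, so n = 3; the polynomial solution is H_3(x).
With y = sum_k a_k x^k, matching x^k gives (k+2)(k+1) a_{k+2} = 2(k - n) a_k = 2(k - 3) a_k. The right side vanishes at k = 3, so the series with the parity of 3 terminates at degree 3.
Standard normalization: leading coefficient of H_n is 2^n, so a_3 = 2^3 = 8. Work downward with a_k = (k+1)(k+2) a_{k+2} / (2(k - n)):
  a_1 = (2)(3)(8) / (2(1 - 3)) = 48/(-4) = -12
Hence H_3(x) = 8 x^3 - 12 x.

H_3(x); series = 8 x^3 - 12 x


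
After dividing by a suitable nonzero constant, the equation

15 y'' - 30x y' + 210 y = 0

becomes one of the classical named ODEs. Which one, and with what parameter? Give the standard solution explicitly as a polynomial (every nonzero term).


All three coefficients share the factor 15; dividing through by 15 gives  y'' - 2x y' + 14 y = 0.
This matches the Hermite equation y'' - 2x y' + 2n y = 0 with 2n = 14, so n = 7; the polynomial solution is H_7(x).
With y = sum_k a_k x^k, matching x^k gives (k+2)(k+1) a_{k+2} = 2(k - n) a_k = 2(k - 7) a_k. The right side vanishes at k = 7, so the series with the parity of 7 terminates at degree 7.
Standard normalization: leading coefficient of H_n is 2^n, so a_7 = 2^7 = 128. Work downward with a_k = (k+1)(k+2) a_{k+2} / (2(k - n)):
  a_5 = (6)(7)(128) / (2(5 - 7)) = 5376/(-4) = -1344
  a_3 = (4)(5)(-1344) / (2(3 - 7)) = -26880/(-8) = 3360
  a_1 = (2)(3)(3360) / (2(1 - 7)) = 20160/(-12) = -1680
Hence H_7(x) = 128 x^7 - 1344 x^5 + 3360 x^3 - 1680 x.

H_7(x); series = 128 x^7 - 1344 x^5 + 3360 x^3 - 1680 x


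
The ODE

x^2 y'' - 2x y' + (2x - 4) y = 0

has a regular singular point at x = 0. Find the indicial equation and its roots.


Divide by x^2 to reach normal form y'' + P_1(x) y' + P_2(x) y = 0 with P_1(x) = -2/x and P_2(x) = 2/x - 4/x^2.
x = 0 is a singular point because the y'-coefficient -2/x has a pole at x = 0 and the y-coefficient 2/x - 4/x^2 has a pole at x = 0.
It is a regular singular point because x P_1(x) = p(x) = -2 and x^2 P_2(x) = q(x) = 2x - 4 are polynomials, hence analytic at x = 0.
p(0) = -2,  q(0) = -4.
Indicial equation: r(r-1) + p(0) r + q(0) = 0, i.e. r^2 + (p(0) - 1) r + q(0) = 0, i.e. r^2 - 3 r - 4 = 0.
Discriminant: (-3)^2 - 4(-4) = 25, so r = (3 ± 5)/2.
Solving: r_1 = 4, r_2 = -1.

indicial: r^2 - 3 r - 4 = 0; roots r_1 = 4, r_2 = -1


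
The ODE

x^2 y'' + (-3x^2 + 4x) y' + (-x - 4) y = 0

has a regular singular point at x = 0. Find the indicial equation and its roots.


Divide by x^2 to reach normal form y'' + P_1(x) y' + P_2(x) y = 0 with P_1(x) = -3 + 4/x and P_2(x) = -1/x - 4/x^2.
x = 0 is a singular point because the y'-coefficient -3 + 4/x has a pole at x = 0 and the y-coefficient -1/x - 4/x^2 has a pole at x = 0.
It is a regular singular point because x P_1(x) = p(x) = 4 - 3x and x^2 P_2(x) = q(x) = -x - 4 are polynomials, hence analytic at x = 0.
p(0) = 4,  q(0) = -4.
Indicial equation: r(r-1) + p(0) r + q(0) = 0, i.e. r^2 + (p(0) - 1) r + q(0) = 0, i.e. r^2 + 3 r - 4 = 0.
Discriminant: (3)^2 - 4(-4) = 25, so r = (-3 ± 5)/2.
Solving: r_1 = 1, r_2 = -4.

indicial: r^2 + 3 r - 4 = 0; roots r_1 = 1, r_2 = -4


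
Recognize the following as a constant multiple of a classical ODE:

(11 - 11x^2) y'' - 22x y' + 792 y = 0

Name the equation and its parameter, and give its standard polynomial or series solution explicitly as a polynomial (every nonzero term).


All three coefficients share the factor 11; dividing through by 11 gives  (1 - x^2) y'' - 2x y' + 72 y = 0.
This matches the Legendre equation (1 - x^2) y'' - 2x y' + n(n+1) y = 0 (note the -2x y' term) with n(n+1) = 72, so n = 8; the polynomial solution is P_8(x).
With y = sum_k a_k x^k, matching x^k gives (k+2)(k+1) a_{k+2} = [k(k+1) - n(n+1)] a_k = (k - 8)(k + 9) a_k. The right side vanishes at k = 8, so the series with the parity of 8 terminates at degree 8.
Standard normalization (P_n(1) = 1): leading coefficient (2n)!/(2^n (n!)^2) = 20922789888000/(256*1625702400) = 6435/128, so a_8 = 6435/128. Work downward with a_k = (k+1)(k+2) a_{k+2} / ((k - 8)(k + 9)):
  a_6 = (7)(8)(6435/128) / ((6 - 8)(6 + 9)) = (45045/16)/(-30) = -3003/32
  a_4 = (5)(6)(-3003/32) / ((4 - 8)(4 + 9)) = (-45045/16)/(-52) = 3465/64
  a_2 = (3)(4)(3465/64) / ((2 - 8)(2 + 9)) = (10395/16)/(-66) = -315/32
  a_0 = (1)(2)(-315/32) / ((0 - 8)(0 + 9)) = (-315/16)/(-72) = 35/128
Hence P_8(x) = 6435 x^8/128 - 3003 x^6/32 + 3465 x^4/64 - 315 x^2/32 + 35/128.

P_8(x); series = 6435 x^8/128 - 3003 x^6/32 + 3465 x^4/64 - 315 x^2/32 + 35/128


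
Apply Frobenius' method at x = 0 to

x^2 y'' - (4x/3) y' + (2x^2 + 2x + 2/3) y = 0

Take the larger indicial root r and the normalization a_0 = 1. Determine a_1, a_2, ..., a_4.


Write in Frobenius form y'' + (p(x)/x) y' + (q(x)/x^2) y = 0:
  p(x) = -4/3,  q(x) = 2x^2 + 2x + 2/3.
Indicial equation: r(r-1) + (-4/3) r + (2/3) = 0 -> roots r_1 = 2, r_2 = 1/3.
Take r = r_1 = 2. Let y(x) = x^r sum_{n>=0} a_n x^n with a_0 = 1.
Substitute y = x^r sum a_n x^n and match x^{r+n}. The recurrence is
  D(n) a_n + 2 a_{n-1} + 2 a_{n-2} = 0,  where D(n) = (r+n)(r+n-1) + (-4/3)(r+n) + (2/3).
  a_n = [-2 a_{n-1} - 2 a_{n-2}] / D(n).
Since the indicial polynomial factors as (r - r_1)(r - r_2), D(n) = (r_1 + n - r_1)(r_1 + n - r_2) = n(n + 5/3).
Evaluating step by step (a_0 = 1):
  n = 1: D(1) = 1(1 + 5/3) = 8/3; numerator = -2(1) = -2; a_1 = (-2)/(8/3) = -3/4
  n = 2: D(2) = 2(2 + 5/3) = 22/3; numerator = -2(-3/4) - 2(1) = -1/2; a_2 = (-1/2)/(22/3) = -3/44
  n = 3: D(3) = 3(3 + 5/3) = 14; numerator = -2(-3/44) - 2(-3/4) = 18/11; a_3 = (18/11)/(14) = 9/77
  n = 4: D(4) = 4(4 + 5/3) = 68/3; numerator = -2(9/77) - 2(-3/44) = -15/154; a_4 = (-15/154)/(68/3) = -45/10472

r = 2; a_0 = 1; a_1 = -3/4; a_2 = -3/44; a_3 = 9/77; a_4 = -45/10472


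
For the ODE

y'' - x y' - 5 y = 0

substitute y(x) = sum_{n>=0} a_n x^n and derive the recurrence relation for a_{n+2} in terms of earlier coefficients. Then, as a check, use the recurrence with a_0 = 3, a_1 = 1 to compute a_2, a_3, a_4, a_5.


Substitute y = sum_n a_n x^n.
y''(x) has coefficient (n+2)(n+1) a_{n+2} at x^n;
-x y'(x) has coefficient -n a_n at x^n (shift);
-5 y(x) has coefficient -5 a_n at x^n.
Matching x^n: (n+2)(n+1) a_{n+2} + (-n - 5) a_n = 0.
Thus a_{n+2} = (n + 5) / ((n+1)(n+2)) * a_n.

Check with a_0 = 3, a_1 = 1 (apply the recurrence for n = 0, 1, 2, 3): a_0 = 3, a_1 = 1, a_2 = 15/2, a_3 = 1, a_4 = 35/8, a_5 = 2/5.

a_(n+2) = (n + 5) / ((n+1)(n+2)) * a_n; check: a_0 = 3, a_1 = 1, a_2 = 15/2, a_3 = 1, a_4 = 35/8, a_5 = 2/5


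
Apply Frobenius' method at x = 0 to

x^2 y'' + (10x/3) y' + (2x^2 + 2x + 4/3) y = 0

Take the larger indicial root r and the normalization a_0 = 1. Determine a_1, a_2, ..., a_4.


Write in Frobenius form y'' + (p(x)/x) y' + (q(x)/x^2) y = 0:
  p(x) = 10/3,  q(x) = 2x^2 + 2x + 4/3.
Indicial equation: r(r-1) + (10/3) r + (4/3) = 0 -> roots r_1 = -1, r_2 = -4/3.
Take r = r_1 = -1. Let y(x) = x^r sum_{n>=0} a_n x^n with a_0 = 1.
Substitute y = x^r sum a_n x^n and match x^{r+n}. The recurrence is
  D(n) a_n + 2 a_{n-1} + 2 a_{n-2} = 0,  where D(n) = (r+n)(r+n-1) + (10/3)(r+n) + (4/3).
  a_n = [-2 a_{n-1} - 2 a_{n-2}] / D(n).
Since the indicial polynomial factors as (r - r_1)(r - r_2), D(n) = (r_1 + n - r_1)(r_1 + n - r_2) = n(n + 1/3).
Evaluating step by step (a_0 = 1):
  n = 1: D(1) = 1(1 + 1/3) = 4/3; numerator = -2(1) = -2; a_1 = (-2)/(4/3) = -3/2
  n = 2: D(2) = 2(2 + 1/3) = 14/3; numerator = -2(-3/2) - 2(1) = 1; a_2 = (1)/(14/3) = 3/14
  n = 3: D(3) = 3(3 + 1/3) = 10; numerator = -2(3/14) - 2(-3/2) = 18/7; a_3 = (18/7)/(10) = 9/35
  n = 4: D(4) = 4(4 + 1/3) = 52/3; numerator = -2(9/35) - 2(3/14) = -33/35; a_4 = (-33/35)/(52/3) = -99/1820

r = -1; a_0 = 1; a_1 = -3/2; a_2 = 3/14; a_3 = 9/35; a_4 = -99/1820


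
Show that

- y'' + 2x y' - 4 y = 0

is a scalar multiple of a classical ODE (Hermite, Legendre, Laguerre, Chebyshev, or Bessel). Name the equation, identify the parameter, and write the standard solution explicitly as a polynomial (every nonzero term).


All three coefficients share the factor -1; dividing through by -1 gives  y'' - 2x y' + 4 y = 0.
This matches the Hermite equation y'' - 2x y' + 2n y = 0 with 2n = 4, so n = 2; the polynomial solution is H_2(x).
With y = sum_k a_k x^k, matching x^k gives (k+2)(k+1) a_{k+2} = 2(k - n) a_k = 2(k - 2) a_k. The right side vanishes at k = 2, so the series with the parity of 2 terminates at degree 2.
Standard normalization: leading coefficient of H_n is 2^n, so a_2 = 2^2 = 4. Work downward with a_k = (k+1)(k+2) a_{k+2} / (2(k - n)):
  a_0 = (1)(2)(4) / (2(0 - 2)) = 8/(-4) = -2
Hence H_2(x) = 4 x^2 - 2.

H_2(x); series = 4 x^2 - 2


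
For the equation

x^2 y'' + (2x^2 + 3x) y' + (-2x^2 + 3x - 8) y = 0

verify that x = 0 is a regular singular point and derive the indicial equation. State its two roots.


Divide by x^2 to reach normal form y'' + P_1(x) y' + P_2(x) y = 0 with P_1(x) = 2 + 3/x and P_2(x) = -2 + 3/x - 8/x^2.
x = 0 is a singular point because the y'-coefficient 2 + 3/x has a pole at x = 0 and the y-coefficient -2 + 3/x - 8/x^2 has a pole at x = 0.
It is a regular singular point because x P_1(x) = p(x) = 2x + 3 and x^2 P_2(x) = q(x) = -2x^2 + 3x - 8 are polynomials, hence analytic at x = 0.
p(0) = 3,  q(0) = -8.
Indicial equation: r(r-1) + p(0) r + q(0) = 0, i.e. r^2 + (p(0) - 1) r + q(0) = 0, i.e. r^2 + 2 r - 8 = 0.
Discriminant: (2)^2 - 4(-8) = 36, so r = (-2 ± 6)/2.
Solving: r_1 = 2, r_2 = -4.

indicial: r^2 + 2 r - 8 = 0; roots r_1 = 2, r_2 = -4


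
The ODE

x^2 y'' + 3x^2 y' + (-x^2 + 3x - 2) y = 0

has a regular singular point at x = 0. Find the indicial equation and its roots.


Divide by x^2 to reach normal form y'' + P_1(x) y' + P_2(x) y = 0 with P_1(x) = 3 and P_2(x) = -1 + 3/x - 2/x^2.
x = 0 is a singular point because the y-coefficient -1 + 3/x - 2/x^2 has a pole at x = 0.
It is a regular singular point because x P_1(x) = p(x) = 3x and x^2 P_2(x) = q(x) = -x^2 + 3x - 2 are polynomials, hence analytic at x = 0.
p(0) = 0,  q(0) = -2.
Indicial equation: r(r-1) + p(0) r + q(0) = 0, i.e. r^2 + (p(0) - 1) r + q(0) = 0, i.e. r^2 - 1 r - 2 = 0.
Discriminant: (-1)^2 - 4(-2) = 9, so r = (1 ± 3)/2.
Solving: r_1 = 2, r_2 = -1.

indicial: r^2 - 1 r - 2 = 0; roots r_1 = 2, r_2 = -1


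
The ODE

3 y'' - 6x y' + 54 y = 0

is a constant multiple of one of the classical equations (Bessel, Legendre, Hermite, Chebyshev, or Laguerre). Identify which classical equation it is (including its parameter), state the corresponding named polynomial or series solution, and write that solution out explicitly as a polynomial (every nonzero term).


All three coefficients share the factor 3; dividing through by 3 gives  y'' - 2x y' + 18 y = 0.
This matches the Hermite equation y'' - 2x y' + 2n y = 0 with 2n = 18, so n = 9; the polynomial solution is H_9(x).
With y = sum_k a_k x^k, matching x^k gives (k+2)(k+1) a_{k+2} = 2(k - n) a_k = 2(k - 9) a_k. The right side vanishes at k = 9, so the series with the parity of 9 terminates at degree 9.
Standard normalization: leading coefficient of H_n is 2^n, so a_9 = 2^9 = 512. Work downward with a_k = (k+1)(k+2) a_{k+2} / (2(k - n)):
  a_7 = (8)(9)(512) / (2(7 - 9)) = 36864/(-4) = -9216
  a_5 = (6)(7)(-9216) / (2(5 - 9)) = -387072/(-8) = 48384
  a_3 = (4)(5)(48384) / (2(3 - 9)) = 967680/(-12) = -80640
  a_1 = (2)(3)(-80640) / (2(1 - 9)) = -483840/(-16) = 30240
Hence H_9(x) = 512 x^9 - 9216 x^7 + 48384 x^5 - 80640 x^3 + 30240 x.

H_9(x); series = 512 x^9 - 9216 x^7 + 48384 x^5 - 80640 x^3 + 30240 x


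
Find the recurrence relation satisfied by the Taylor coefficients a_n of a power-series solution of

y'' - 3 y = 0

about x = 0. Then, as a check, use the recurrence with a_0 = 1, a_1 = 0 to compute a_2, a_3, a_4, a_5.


Substitute y = sum_n a_n x^n into y'' + (const) y = 0.
y''(x) = sum_{n>=0} (n+2)(n+1) a_{n+2} x^n.
The ODE becomes sum_n [(n+2)(n+1) a_{n+2} - 3 a_n] x^n = 0.
Setting each coefficient to zero gives the recurrence:
  (n+2)(n+1) a_{n+2} - 3 a_n = 0,
  a_{n+2} = 3 / ((n+1)(n+2)) a_n.

Check with a_0 = 1, a_1 = 0 (apply the recurrence for n = 0, 1, 2, 3): a_0 = 1, a_1 = 0, a_2 = 3/2, a_3 = 0, a_4 = 3/8, a_5 = 0.

a_{n+2} = 3/((n+1)(n+2)) * a_n; check: a_0 = 1, a_1 = 0, a_2 = 3/2, a_3 = 0, a_4 = 3/8, a_5 = 0


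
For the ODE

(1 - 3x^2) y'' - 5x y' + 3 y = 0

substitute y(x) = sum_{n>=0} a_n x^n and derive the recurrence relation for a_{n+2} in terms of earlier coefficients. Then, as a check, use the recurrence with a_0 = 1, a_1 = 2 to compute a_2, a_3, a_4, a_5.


Substitute y = sum_n a_n x^n.
(1 - 3 x^2) y'' contributes (n+2)(n+1) a_{n+2} - 3 n(n-1) a_n at x^n.
-5 x y'(x) contributes -5 n a_n at x^n.
3 y(x) contributes 3 a_n at x^n.
Matching x^n: (n+2)(n+1) a_{n+2} + (-3 n(n-1) - 5 n + 3) a_n = 0.
Thus a_{n+2} = (3 n(n-1) + 5 n - 3) / ((n+1)(n+2)) * a_n.

Check with a_0 = 1, a_1 = 2 (apply the recurrence for n = 0, 1, 2, 3): a_0 = 1, a_1 = 2, a_2 = -3/2, a_3 = 2/3, a_4 = -13/8, a_5 = 1.

a_(n+2) = (3 n(n-1) + 5 n - 3) / ((n+1)(n+2)) * a_n; check: a_0 = 1, a_1 = 2, a_2 = -3/2, a_3 = 2/3, a_4 = -13/8, a_5 = 1


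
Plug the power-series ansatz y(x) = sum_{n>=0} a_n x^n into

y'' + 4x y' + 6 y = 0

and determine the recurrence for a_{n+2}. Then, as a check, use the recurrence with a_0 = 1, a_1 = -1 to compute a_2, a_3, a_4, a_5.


Substitute y = sum_n a_n x^n.
y''(x) has coefficient (n+2)(n+1) a_{n+2} at x^n;
4 x y'(x) has coefficient 4 n a_n at x^n (shift);
6 y(x) has coefficient 6 a_n at x^n.
Matching x^n: (n+2)(n+1) a_{n+2} + (4n + 6) a_n = 0.
Thus a_{n+2} = (-4n - 6) / ((n+1)(n+2)) * a_n.

Check with a_0 = 1, a_1 = -1 (apply the recurrence for n = 0, 1, 2, 3): a_0 = 1, a_1 = -1, a_2 = -3, a_3 = 5/3, a_4 = 7/2, a_5 = -3/2.

a_(n+2) = (-4n - 6) / ((n+1)(n+2)) * a_n; check: a_0 = 1, a_1 = -1, a_2 = -3, a_3 = 5/3, a_4 = 7/2, a_5 = -3/2


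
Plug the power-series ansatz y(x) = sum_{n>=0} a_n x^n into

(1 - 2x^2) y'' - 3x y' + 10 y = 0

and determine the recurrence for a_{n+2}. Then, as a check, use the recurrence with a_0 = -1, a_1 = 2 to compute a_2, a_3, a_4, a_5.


Substitute y = sum_n a_n x^n.
(1 - 2 x^2) y'' contributes (n+2)(n+1) a_{n+2} - 2 n(n-1) a_n at x^n.
-3 x y'(x) contributes -3 n a_n at x^n.
10 y(x) contributes 10 a_n at x^n.
Matching x^n: (n+2)(n+1) a_{n+2} + (-2 n(n-1) - 3 n + 10) a_n = 0.
Thus a_{n+2} = (2 n(n-1) + 3 n - 10) / ((n+1)(n+2)) * a_n.

Check with a_0 = -1, a_1 = 2 (apply the recurrence for n = 0, 1, 2, 3): a_0 = -1, a_1 = 2, a_2 = 5, a_3 = -7/3, a_4 = 0, a_5 = -77/60.

a_(n+2) = (2 n(n-1) + 3 n - 10) / ((n+1)(n+2)) * a_n; check: a_0 = -1, a_1 = 2, a_2 = 5, a_3 = -7/3, a_4 = 0, a_5 = -77/60


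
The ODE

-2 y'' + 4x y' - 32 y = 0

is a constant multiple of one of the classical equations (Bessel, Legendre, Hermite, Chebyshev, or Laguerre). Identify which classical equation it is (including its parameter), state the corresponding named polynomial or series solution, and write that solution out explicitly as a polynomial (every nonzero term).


All three coefficients share the factor -2; dividing through by -2 gives  y'' - 2x y' + 16 y = 0.
This matches the Hermite equation y'' - 2x y' + 2n y = 0 with 2n = 16, so n = 8; the polynomial solution is H_8(x).
With y = sum_k a_k x^k, matching x^k gives (k+2)(k+1) a_{k+2} = 2(k - n) a_k = 2(k - 8) a_k. The right side vanishes at k = 8, so the series with the parity of 8 terminates at degree 8.
Standard normalization: leading coefficient of H_n is 2^n, so a_8 = 2^8 = 256. Work downward with a_k = (k+1)(k+2) a_{k+2} / (2(k - n)):
  a_6 = (7)(8)(256) / (2(6 - 8)) = 14336/(-4) = -3584
  a_4 = (5)(6)(-3584) / (2(4 - 8)) = -107520/(-8) = 13440
  a_2 = (3)(4)(13440) / (2(2 - 8)) = 161280/(-12) = -13440
  a_0 = (1)(2)(-13440) / (2(0 - 8)) = -26880/(-16) = 1680
Hence H_8(x) = 256 x^8 - 3584 x^6 + 13440 x^4 - 13440 x^2 + 1680.

H_8(x); series = 256 x^8 - 3584 x^6 + 13440 x^4 - 13440 x^2 + 1680


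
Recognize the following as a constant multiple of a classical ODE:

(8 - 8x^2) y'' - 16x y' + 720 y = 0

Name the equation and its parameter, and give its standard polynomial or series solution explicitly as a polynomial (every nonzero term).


All three coefficients share the factor 8; dividing through by 8 gives  (1 - x^2) y'' - 2x y' + 90 y = 0.
This matches the Legendre equation (1 - x^2) y'' - 2x y' + n(n+1) y = 0 (note the -2x y' term) with n(n+1) = 90, so n = 9; the polynomial solution is P_9(x).
With y = sum_k a_k x^k, matching x^k gives (k+2)(k+1) a_{k+2} = [k(k+1) - n(n+1)] a_k = (k - 9)(k + 10) a_k. The right side vanishes at k = 9, so the series with the parity of 9 terminates at degree 9.
Standard normalization (P_n(1) = 1): leading coefficient (2n)!/(2^n (n!)^2) = 6402373705728000/(512*131681894400) = 12155/128, so a_9 = 12155/128. Work downward with a_k = (k+1)(k+2) a_{k+2} / ((k - 9)(k + 10)):
  a_7 = (8)(9)(12155/128) / ((7 - 9)(7 + 10)) = (109395/16)/(-34) = -6435/32
  a_5 = (6)(7)(-6435/32) / ((5 - 9)(5 + 10)) = (-135135/16)/(-60) = 9009/64
  a_3 = (4)(5)(9009/64) / ((3 - 9)(3 + 10)) = (45045/16)/(-78) = -1155/32
  a_1 = (2)(3)(-1155/32) / ((1 - 9)(1 + 10)) = (-3465/16)/(-88) = 315/128
Hence P_9(x) = 12155 x^9/128 - 6435 x^7/32 + 9009 x^5/64 - 1155 x^3/32 + 315 x/128.

P_9(x); series = 12155 x^9/128 - 6435 x^7/32 + 9009 x^5/64 - 1155 x^3/32 + 315 x/128


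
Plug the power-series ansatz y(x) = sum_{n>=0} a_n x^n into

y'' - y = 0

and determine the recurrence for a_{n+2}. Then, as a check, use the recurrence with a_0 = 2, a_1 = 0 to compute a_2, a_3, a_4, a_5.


Substitute y = sum_n a_n x^n into y'' + (const) y = 0.
y''(x) = sum_{n>=0} (n+2)(n+1) a_{n+2} x^n.
The ODE becomes sum_n [(n+2)(n+1) a_{n+2} - 1 a_n] x^n = 0.
Setting each coefficient to zero gives the recurrence:
  (n+2)(n+1) a_{n+2} - 1 a_n = 0,
  a_{n+2} = 1 / ((n+1)(n+2)) a_n.

Check with a_0 = 2, a_1 = 0 (apply the recurrence for n = 0, 1, 2, 3): a_0 = 2, a_1 = 0, a_2 = 1, a_3 = 0, a_4 = 1/12, a_5 = 0.

a_{n+2} = 1/((n+1)(n+2)) * a_n; check: a_0 = 2, a_1 = 0, a_2 = 1, a_3 = 0, a_4 = 1/12, a_5 = 0


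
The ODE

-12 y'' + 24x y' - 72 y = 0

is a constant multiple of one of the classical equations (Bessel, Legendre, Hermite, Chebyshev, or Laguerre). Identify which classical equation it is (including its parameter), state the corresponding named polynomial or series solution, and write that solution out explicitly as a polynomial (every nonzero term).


All three coefficients share the factor -12; dividing through by -12 gives  y'' - 2x y' + 6 y = 0.
This matches the Hermite equation y'' - 2x y' + 2n y = 0 with 2n = 6, so n = 3; the polynomial solution is H_3(x).
With y = sum_k a_k x^k, matching x^k gives (k+2)(k+1) a_{k+2} = 2(k - n) a_k = 2(k - 3) a_k. The right side vanishes at k = 3, so the series with the parity of 3 terminates at degree 3.
Standard normalization: leading coefficient of H_n is 2^n, so a_3 = 2^3 = 8. Work downward with a_k = (k+1)(k+2) a_{k+2} / (2(k - n)):
  a_1 = (2)(3)(8) / (2(1 - 3)) = 48/(-4) = -12
Hence H_3(x) = 8 x^3 - 12 x.

H_3(x); series = 8 x^3 - 12 x


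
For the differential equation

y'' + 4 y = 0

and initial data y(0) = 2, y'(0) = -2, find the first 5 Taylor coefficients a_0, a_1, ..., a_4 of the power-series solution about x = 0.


Ansatz: y(x) = sum_{n>=0} a_n x^n, so y'(x) = sum_{n>=1} n a_n x^(n-1) and y''(x) = sum_{n>=2} n(n-1) a_n x^(n-2).
Substitute into P(x) y'' + Q(x) y' + R(x) y = 0 with P(x) = 1, Q(x) = 0, R(x) = 4, and match powers of x.
Initial conditions: a_0 = 2, a_1 = -2.
Setting the coefficient of each power of x to zero and solving order by order (substituting the coefficients already found):
  x^0: 2 a_2 + 4 a_0 = 0  ->  2 a_2 = -4 a_0 = -8  ->  a_2 = -4
  x^1: 6 a_3 + 4 a_1 = 0  ->  6 a_3 = -4 a_1 = 8  ->  a_3 = 4/3
  x^2: 12 a_4 + 4 a_2 = 0  ->  12 a_4 = -4 a_2 = 16  ->  a_4 = 4/3
Truncated series: y(x) = 2 - 2 x - 4 x^2 + (4/3) x^3 + (4/3) x^4 + O(x^5).

a_0 = 2; a_1 = -2; a_2 = -4; a_3 = 4/3; a_4 = 4/3
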